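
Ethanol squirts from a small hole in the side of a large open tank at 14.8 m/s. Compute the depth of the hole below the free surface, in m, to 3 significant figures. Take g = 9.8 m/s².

h ≈ 11.2 m

Torricelli: v = √(2gh), so h = v²/(2g).
h = 14.8²/(2·9.8) = 219/19.60 = 11.2 m.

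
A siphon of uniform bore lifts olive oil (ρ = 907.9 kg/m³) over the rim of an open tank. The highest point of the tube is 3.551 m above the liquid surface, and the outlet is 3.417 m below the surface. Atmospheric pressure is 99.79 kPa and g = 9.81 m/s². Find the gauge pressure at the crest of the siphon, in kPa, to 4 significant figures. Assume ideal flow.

-62.06 kPa

Bernoulli surface→outlet gives ½v² = g·h_out, so v = √(2·9.81·3.417) = 8.188 m/s.
The bore is uniform, so the speed at the crest is the same v. Bernoulli surface→crest: P_atm = P_top + ½ρv² + ρg·h_top.
P_top = 99790 − ½·907.9·8.188² − 907.9·9.81·3.551 = 37730 Pa. So P_gauge = P_top − P_atm = -62060 Pa.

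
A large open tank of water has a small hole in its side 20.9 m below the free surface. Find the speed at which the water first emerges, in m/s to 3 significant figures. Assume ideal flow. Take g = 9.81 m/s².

Torricelli's result v = √(2gh) gives v = √(2·9.81·20.9) = 20.2 m/s.

v = 20.2 m/s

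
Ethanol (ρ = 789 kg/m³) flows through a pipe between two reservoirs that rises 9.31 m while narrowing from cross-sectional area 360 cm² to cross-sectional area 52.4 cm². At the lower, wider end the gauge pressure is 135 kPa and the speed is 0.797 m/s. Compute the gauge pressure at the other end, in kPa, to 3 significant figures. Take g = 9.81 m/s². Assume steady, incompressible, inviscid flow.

The volume flow rate is constant, so v₂ = (A₁/A₂)v₁ = (360/52.4)·0.797 = 5.48 m/s.
Energy conservation along the streamline gives P₂ = P₁ − ½ρ(v₂² − v₁²) − ρg(h₂ − h₁).
P₂ = 135000 + ½·789·(0.797² − 5.48²) − 789·9.81·(+9.31) = 135000 + (-11600) − (72100) = 51400 Pa.

P₂ ≈ 51.4 kPa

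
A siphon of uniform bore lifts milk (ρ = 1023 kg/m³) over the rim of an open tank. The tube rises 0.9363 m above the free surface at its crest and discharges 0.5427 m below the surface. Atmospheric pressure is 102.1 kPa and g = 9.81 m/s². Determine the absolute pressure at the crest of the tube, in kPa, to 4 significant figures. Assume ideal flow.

P_top = 87.26 kPa

From the surface to the outlet (both open to atmosphere, surface at rest): v = √(2g·h_out) = √(2·9.81·0.5427) = 3.263 m/s.
The bore is uniform, so the speed at the crest is the same v. Bernoulli surface→crest: P_atm = P_top + ½ρv² + ρg·h_top.
P_top = 102100 − ½·1023·3.263² − 1023·9.81·0.9363 = 87260 Pa.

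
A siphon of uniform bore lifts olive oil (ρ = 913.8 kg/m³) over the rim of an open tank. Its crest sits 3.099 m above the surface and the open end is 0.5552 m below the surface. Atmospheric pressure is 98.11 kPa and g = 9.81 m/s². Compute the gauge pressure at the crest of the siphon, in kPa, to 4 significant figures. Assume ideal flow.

The outlet speed comes from Torricelli: v = √(2g·0.5552) = 3.300 m/s.
Continuity keeps v the same throughout the tube; from surface to crest, P_atm + 0 = P_top + ½ρv² + ρg·h_top.
P_top = 98110 − ½·913.8·3.300² − 913.8·9.81·3.099 = 65350 Pa. So P_gauge = P_top − P_atm = -32760 Pa.

P_gauge = -32.76 kPa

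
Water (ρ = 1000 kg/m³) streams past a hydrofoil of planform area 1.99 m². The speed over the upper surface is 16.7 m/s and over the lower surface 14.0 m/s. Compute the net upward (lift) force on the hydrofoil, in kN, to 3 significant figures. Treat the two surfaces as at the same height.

With equal heights on the two surfaces, Bernoulli gives P_lower − P_upper = ½ρ(v_upper² − v_lower²).
ΔP = ½·1000·(16.7² − 14.0²) = 41400 Pa.
Lift = ΔP · A = 41400 × 1.99 = 82500 N.

F = 82.5 kN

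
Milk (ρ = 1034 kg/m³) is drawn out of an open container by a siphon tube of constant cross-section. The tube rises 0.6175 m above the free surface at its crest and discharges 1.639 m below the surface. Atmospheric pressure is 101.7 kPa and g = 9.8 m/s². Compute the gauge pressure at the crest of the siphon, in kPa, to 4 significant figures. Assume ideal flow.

The outlet speed comes from Torricelli: v = √(2g·1.639) = 5.668 m/s.
The bore is uniform, so the speed at the crest is the same v. Bernoulli surface→crest: P_atm = P_top + ½ρv² + ρg·h_top.
P_top = 101700 − ½·1034·5.668² − 1034·9.8·0.6175 = 78830 Pa. So P_gauge = P_top − P_atm = -22870 Pa.

P_gauge ≈ -22.87 kPa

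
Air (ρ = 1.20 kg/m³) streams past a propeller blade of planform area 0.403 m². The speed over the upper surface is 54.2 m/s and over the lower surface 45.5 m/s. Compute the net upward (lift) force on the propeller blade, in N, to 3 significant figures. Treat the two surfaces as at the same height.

The faster flow above has the lower pressure; Bernoulli (same height) gives ΔP = ½ρ(v_up² − v_low²).
ΔP = ½·1.20·(54.2² − 45.5²) = 520 Pa.
Lift = ΔP · A = 520 × 0.403 = 210 N.

F = 210 N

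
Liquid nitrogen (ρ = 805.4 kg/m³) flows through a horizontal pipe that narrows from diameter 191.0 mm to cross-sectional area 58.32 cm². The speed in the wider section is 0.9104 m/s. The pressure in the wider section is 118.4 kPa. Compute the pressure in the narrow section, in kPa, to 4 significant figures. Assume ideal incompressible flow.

P₂ = 110.7 kPa

The volume flow rate is constant, so v₂ = (A₁/A₂)v₁ = (286.5/58.32)·0.9104 = 4.473 m/s.
Along the horizontal streamline, P + ½ρv² is constant.
P₂ = P₁ − ½ρ(v₂² − v₁²) = 118400 − ½·805.4·(4.473² − 0.9104²) = 118400 − 7722 = 110700 Pa.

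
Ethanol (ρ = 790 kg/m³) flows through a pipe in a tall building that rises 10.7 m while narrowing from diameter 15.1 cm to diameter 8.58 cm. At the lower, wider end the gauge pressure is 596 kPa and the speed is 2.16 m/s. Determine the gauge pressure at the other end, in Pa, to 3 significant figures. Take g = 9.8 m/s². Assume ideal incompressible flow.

The volume flow rate is constant, so v₂ = (A₁/A₂)v₁ = (179/57.8)·2.16 = 6.69 m/s.
Applying Bernoulli between the two ends and solving for P₂: P₂ = P₁ + ½ρ(v₁² − v₂²) − ρgΔh.
P₂ = 596000 + ½·790·(2.16² − 6.69²) − 790·9.8·(+10.7) = 596000 + (-15800) − (82800) = 497000 Pa.

P₂ ≈ 497000 Pa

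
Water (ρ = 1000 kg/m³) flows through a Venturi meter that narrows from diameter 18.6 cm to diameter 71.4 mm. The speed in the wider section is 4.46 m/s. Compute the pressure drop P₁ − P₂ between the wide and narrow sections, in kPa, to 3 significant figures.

Continuity gives A₁v₁ = A₂v₂, so v₂ = (272 cm²)/(40.0 cm²) × 4.46 m/s = 30.3 m/s.
With no height change, Bernoulli's equation is P₁ + ½ρv₁² = P₂ + ½ρv₂².
P₁ − P₂ = ½·1000·(30.3² − 4.46²) = ½·1000·896 = 448000 Pa.

ΔP = 448 kPa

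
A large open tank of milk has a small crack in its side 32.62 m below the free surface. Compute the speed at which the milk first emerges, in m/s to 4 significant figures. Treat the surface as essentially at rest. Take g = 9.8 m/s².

With the surface at rest and both surface and jet at atmospheric pressure, Bernoulli gives ρg h = ½ρv², so v = √(2gh) = √(2·9.8·32.62) = 25.29 m/s.

v ≈ 25.29 m/s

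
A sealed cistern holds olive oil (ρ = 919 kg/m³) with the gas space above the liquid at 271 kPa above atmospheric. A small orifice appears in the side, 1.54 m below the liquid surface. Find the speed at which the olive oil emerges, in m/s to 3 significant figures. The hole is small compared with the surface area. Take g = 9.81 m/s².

Take point 1 at the surface (v₁ ≈ 0) and point 2 at the hole (at atmospheric pressure). Bernoulli: P₁ + ρg h = P_atm + ½ρv₂².
With P₁ − P_atm = 271000 Pa, v₂ = √(2gh + 2ΔP/ρ) = √(2·9.81·1.54 + 2·271000/919) = 24.9 m/s.

v = 24.9 m/s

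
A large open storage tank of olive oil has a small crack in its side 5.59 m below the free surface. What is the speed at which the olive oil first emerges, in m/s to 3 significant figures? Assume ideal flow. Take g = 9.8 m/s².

10.5 m/s

Bernoulli from surface to hole (P equal, v_surface ≈ 0): v = √(2gh) = √(2×9.8×5.59) = 10.5 m/s.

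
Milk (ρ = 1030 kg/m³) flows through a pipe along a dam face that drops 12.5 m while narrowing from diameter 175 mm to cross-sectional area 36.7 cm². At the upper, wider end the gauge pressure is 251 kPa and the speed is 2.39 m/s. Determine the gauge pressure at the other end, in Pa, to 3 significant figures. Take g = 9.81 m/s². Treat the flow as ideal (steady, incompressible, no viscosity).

Continuity gives A₁v₁ = A₂v₂, so v₂ = (241 cm²)/(36.7 cm²) × 2.39 m/s = 15.7 m/s.
Applying Bernoulli between the two ends and solving for P₂: P₂ = P₁ + ½ρ(v₁² − v₂²) − ρgΔh.
P₂ = 251000 + ½·1030·(2.39² − 15.7²) − 1030·9.81·(−12.5) = 251000 + (-123000) − (-126000) = 254000 Pa.

P₂ = 254000 Pa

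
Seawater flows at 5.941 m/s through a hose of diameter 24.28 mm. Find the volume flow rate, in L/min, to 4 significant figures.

Q = 165.0 L/min

Q = A·v = 0.0004630 m² × 5.941 m/s = 0.002751 m³/s.
Converting: 0.002751 m³/s × 60000 = 165.0 L/min.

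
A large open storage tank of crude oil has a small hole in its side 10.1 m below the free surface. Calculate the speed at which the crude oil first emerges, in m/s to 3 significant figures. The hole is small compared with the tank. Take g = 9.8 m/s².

v = 14.1 m/s

With the surface at rest and both surface and jet at atmospheric pressure, Bernoulli gives ρg h = ½ρv², so v = √(2gh) = √(2·9.8·10.1) = 14.1 m/s.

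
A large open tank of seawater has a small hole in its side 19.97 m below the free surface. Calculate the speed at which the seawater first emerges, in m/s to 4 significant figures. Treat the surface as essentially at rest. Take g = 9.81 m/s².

v ≈ 19.79 m/s

With the surface at rest and both surface and jet at atmospheric pressure, Bernoulli gives ρg h = ½ρv², so v = √(2gh) = √(2·9.81·19.97) = 19.79 m/s.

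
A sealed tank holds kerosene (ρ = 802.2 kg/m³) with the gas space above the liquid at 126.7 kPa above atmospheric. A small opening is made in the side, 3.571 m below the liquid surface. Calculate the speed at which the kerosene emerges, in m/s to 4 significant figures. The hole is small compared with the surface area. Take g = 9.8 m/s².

Take point 1 at the surface (v₁ ≈ 0) and point 2 at the hole (at atmospheric pressure). Bernoulli: P₁ + ρg h = P_atm + ½ρv₂².
With P₁ − P_atm = 126700 Pa, v₂ = √(2gh + 2ΔP/ρ) = √(2·9.8·3.571 + 2·126700/802.2) = 19.64 m/s.

v = 19.64 m/s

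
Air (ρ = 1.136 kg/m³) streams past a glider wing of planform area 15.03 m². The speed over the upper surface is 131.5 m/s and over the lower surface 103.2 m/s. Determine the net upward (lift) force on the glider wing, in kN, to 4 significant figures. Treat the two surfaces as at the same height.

The faster flow above has the lower pressure; Bernoulli (same height) gives ΔP = ½ρ(v_up² − v_low²).
ΔP = ½·1.136·(131.5² − 103.2²) = 3773 Pa.
Lift = ΔP · A = 3773 × 15.03 = 56700 N.

F = 56.70 kN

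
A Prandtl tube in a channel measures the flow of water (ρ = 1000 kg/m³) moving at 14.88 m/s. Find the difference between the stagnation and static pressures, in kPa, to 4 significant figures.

Bernoulli between the free stream and the stagnation point: ½ρv² = P_stag − P_static.
ΔP = ½·1000·14.88² = 110700 Pa.

ΔP ≈ 110.7 kPa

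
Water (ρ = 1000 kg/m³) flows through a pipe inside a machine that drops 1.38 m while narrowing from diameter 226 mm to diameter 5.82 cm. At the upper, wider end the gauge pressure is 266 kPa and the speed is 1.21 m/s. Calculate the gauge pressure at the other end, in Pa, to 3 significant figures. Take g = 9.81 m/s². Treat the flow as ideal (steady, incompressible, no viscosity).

The volume flow rate is constant, so v₂ = (A₁/A₂)v₁ = (401/26.6)·1.21 = 18.2 m/s.
Applying Bernoulli between the two ends and solving for P₂: P₂ = P₁ + ½ρ(v₁² − v₂²) − ρgΔh.
P₂ = 266000 + ½·1000·(1.21² − 18.2²) − 1000·9.81·(−1.38) = 266000 + (-166000) − (-13500) = 114000 Pa.

P₂ ≈ 114000 Pa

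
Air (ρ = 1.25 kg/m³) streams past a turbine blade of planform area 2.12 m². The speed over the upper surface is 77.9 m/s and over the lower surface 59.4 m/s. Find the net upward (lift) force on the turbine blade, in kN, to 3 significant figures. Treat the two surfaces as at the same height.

With equal heights on the two surfaces, Bernoulli gives P_lower − P_upper = ½ρ(v_upper² − v_lower²).
ΔP = ½·1.25·(77.9² − 59.4²) = 1590 Pa.
Lift = ΔP · A = 1590 × 2.12 = 3370 N.

F ≈ 3.37 kN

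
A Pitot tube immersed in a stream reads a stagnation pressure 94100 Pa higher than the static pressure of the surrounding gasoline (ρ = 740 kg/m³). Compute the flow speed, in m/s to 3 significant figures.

The dynamic pressure equals the rise in static pressure at the stagnation point: ΔP = ½ρv².
v = √(2ΔP/ρ) = √(2·94100/740) = 15.9 m/s.

v = 15.9 m/s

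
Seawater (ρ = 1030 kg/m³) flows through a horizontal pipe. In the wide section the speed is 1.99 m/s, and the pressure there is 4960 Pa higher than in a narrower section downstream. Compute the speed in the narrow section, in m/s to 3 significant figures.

v₂ ≈ 3.69 m/s

Horizontal Bernoulli: P₁ + ½ρv₁² = P₂ + ½ρv₂², so v₂² = v₁² + 2(P₁ − P₂)/ρ.
v₂ = √(1.99² + 2·4960/1030) = √(3.96 + 9.63) = 3.69 m/s.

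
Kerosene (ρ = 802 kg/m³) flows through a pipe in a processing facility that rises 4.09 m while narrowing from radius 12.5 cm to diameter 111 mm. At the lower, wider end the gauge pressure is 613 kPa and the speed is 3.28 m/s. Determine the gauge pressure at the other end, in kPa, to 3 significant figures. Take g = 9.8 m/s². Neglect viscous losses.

Continuity gives A₁v₁ = A₂v₂, so v₂ = (491 cm²)/(96.8 cm²) × 3.28 m/s = 16.6 m/s.
Applying Bernoulli between the two ends and solving for P₂: P₂ = P₁ + ½ρ(v₁² − v₂²) − ρgΔh.
P₂ = 613000 + ½·802·(3.28² − 16.6²) − 802·9.8·(+4.09) = 613000 + (-107000) − (32100) = 474000 Pa.

474 kPa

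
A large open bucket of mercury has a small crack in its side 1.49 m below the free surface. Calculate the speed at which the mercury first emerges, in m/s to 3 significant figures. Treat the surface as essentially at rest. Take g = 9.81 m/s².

v ≈ 5.41 m/s

Torricelli's result v = √(2gh) gives v = √(2·9.81·1.49) = 5.41 m/s.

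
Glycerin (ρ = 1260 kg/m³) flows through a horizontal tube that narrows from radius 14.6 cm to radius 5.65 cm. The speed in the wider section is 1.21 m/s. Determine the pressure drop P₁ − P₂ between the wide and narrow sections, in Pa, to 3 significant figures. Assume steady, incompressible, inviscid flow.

The volume flow rate is constant, so v₂ = (A₁/A₂)v₁ = (670/100)·1.21 = 8.08 m/s.
Along the horizontal streamline, P + ½ρv² is constant.
P₁ − P₂ = ½·1260·(8.08² − 1.21²) = ½·1260·63.8 = 40200 Pa.

ΔP ≈ 40200 Pa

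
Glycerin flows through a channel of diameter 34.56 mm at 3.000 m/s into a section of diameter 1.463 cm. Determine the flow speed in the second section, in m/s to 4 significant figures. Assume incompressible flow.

The volume flow rate is constant, so v₂ = (A₁/A₂)v₁ = (9.381/1.681)·3.000 = 16.74 m/s.

v₂ ≈ 16.74 m/s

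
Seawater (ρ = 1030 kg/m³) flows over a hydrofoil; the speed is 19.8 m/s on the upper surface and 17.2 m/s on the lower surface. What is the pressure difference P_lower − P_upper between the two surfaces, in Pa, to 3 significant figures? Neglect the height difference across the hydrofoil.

ΔP ≈ 49500 Pa

Bernoulli (same height): P_lower − P_upper = ½ρ(v_upper² − v_lower²).
ΔP = ½·1030·(19.8² − 17.2²) = 49500 Pa.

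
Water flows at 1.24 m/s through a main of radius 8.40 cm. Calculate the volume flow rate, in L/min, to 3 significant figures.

Q = A·v = 0.0222 m² × 1.24 m/s = 0.0275 m³/s.
Converting: 0.0275 m³/s × 60000 = 1650 L/min.

Q ≈ 1650 L/min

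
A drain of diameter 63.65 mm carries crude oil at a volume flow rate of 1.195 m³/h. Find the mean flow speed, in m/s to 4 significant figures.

Q = 1.195 m³/h = 0.0003319 m³/s.
v = Q/A = 0.0003319 / 0.003182 = 0.1043 m/s.

v ≈ 0.1043 m/s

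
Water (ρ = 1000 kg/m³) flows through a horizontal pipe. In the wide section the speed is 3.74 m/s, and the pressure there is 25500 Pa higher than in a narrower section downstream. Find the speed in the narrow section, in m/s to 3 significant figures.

v₂ = 8.06 m/s

With h₁ = h₂, rearranging Bernoulli gives v₂ = √(v₁² + 2ΔP/ρ).
v₂ = √(3.74² + 2·25500/1000) = √(14.0 + 51.0) = 8.06 m/s.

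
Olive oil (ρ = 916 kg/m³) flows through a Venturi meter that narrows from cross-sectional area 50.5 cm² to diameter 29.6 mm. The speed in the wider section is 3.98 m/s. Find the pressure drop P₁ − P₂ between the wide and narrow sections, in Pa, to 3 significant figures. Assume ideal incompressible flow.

Continuity gives A₁v₁ = A₂v₂, so v₂ = (50.5 cm²)/(6.88 cm²) × 3.98 m/s = 29.2 m/s.
With no height change, Bernoulli's equation is P₁ + ½ρv₁² = P₂ + ½ρv₂².
P₁ − P₂ = ½·916·(29.2² − 3.98²) = ½·916·837 = 383000 Pa.

383000 Pa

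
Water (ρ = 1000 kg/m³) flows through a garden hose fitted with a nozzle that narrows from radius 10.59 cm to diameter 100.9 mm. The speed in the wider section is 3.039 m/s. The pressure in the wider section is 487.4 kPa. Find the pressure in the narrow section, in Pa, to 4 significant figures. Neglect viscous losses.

The volume flow rate is constant, so v₂ = (A₁/A₂)v₁ = (352.3/79.96)·3.039 = 13.39 m/s.
With no height change, Bernoulli's equation is P₁ + ½ρv₁² = P₂ + ½ρv₂².
P₂ = P₁ − ½ρ(v₂² − v₁²) = 487400 − ½·1000·(13.39² − 3.039²) = 487400 − 85040 = 402400 Pa.

P₂ ≈ 402400 Pa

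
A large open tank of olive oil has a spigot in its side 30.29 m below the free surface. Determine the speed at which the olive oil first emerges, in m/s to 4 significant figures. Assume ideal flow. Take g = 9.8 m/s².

With the surface at rest and both surface and jet at atmospheric pressure, Bernoulli gives ρg h = ½ρv², so v = √(2gh) = √(2·9.8·30.29) = 24.37 m/s.

v ≈ 24.37 m/s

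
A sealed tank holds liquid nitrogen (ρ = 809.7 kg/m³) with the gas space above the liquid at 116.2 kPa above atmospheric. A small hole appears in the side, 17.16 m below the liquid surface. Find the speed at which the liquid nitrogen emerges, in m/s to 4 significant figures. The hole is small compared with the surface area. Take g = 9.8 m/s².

v = 24.97 m/s

Take point 1 at the surface (v₁ ≈ 0) and point 2 at the hole (at atmospheric pressure). Bernoulli: P₁ + ρg h = P_atm + ½ρv₂².
With P₁ − P_atm = 116200 Pa, v₂ = √(2gh + 2ΔP/ρ) = √(2·9.8·17.16 + 2·116200/809.7) = 24.97 m/s.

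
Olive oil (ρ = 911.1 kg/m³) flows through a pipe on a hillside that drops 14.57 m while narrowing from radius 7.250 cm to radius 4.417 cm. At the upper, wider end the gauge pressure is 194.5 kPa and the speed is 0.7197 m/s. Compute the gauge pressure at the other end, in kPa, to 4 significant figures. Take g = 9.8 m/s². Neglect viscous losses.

P₂ ≈ 323.1 kPa

By continuity, v₂ = v₁·A₁/A₂ = 0.7197·(165.1/61.29) = 1.939 m/s.
Applying Bernoulli between the two ends and solving for P₂: P₂ = P₁ + ½ρ(v₁² − v₂²) − ρgΔh.
P₂ = 194500 + ½·911.1·(0.7197² − 1.939²) − 911.1·9.8·(−14.57) = 194500 + (-1477) − (-130100) = 323100 Pa.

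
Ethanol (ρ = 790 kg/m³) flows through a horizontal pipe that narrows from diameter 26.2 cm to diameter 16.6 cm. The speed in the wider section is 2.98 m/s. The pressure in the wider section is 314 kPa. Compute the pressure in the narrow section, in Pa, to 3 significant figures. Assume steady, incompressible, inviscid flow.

The volume flow rate is constant, so v₂ = (A₁/A₂)v₁ = (539/216)·2.98 = 7.42 m/s.
Bernoulli (h₁ = h₂): P₁ − P₂ = ½ρ(v₂² − v₁²).
P₂ = P₁ − ½ρ(v₂² − v₁²) = 314000 − ½·790·(7.42² − 2.98²) = 314000 − 18300 = 296000 Pa.

P₂ ≈ 296000 Pa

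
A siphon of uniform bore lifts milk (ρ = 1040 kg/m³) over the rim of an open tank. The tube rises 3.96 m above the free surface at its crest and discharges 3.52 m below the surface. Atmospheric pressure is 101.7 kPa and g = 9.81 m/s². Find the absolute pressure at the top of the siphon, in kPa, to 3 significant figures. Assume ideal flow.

P_top ≈ 25.4 kPa

The outlet speed comes from Torricelli: v = √(2g·3.52) = 8.31 m/s.
Continuity keeps v the same throughout the tube; from surface to crest, P_atm + 0 = P_top + ½ρv² + ρg·h_top.
P_top = 101700 − ½·1040·8.31² − 1040·9.81·3.96 = 25400 Pa.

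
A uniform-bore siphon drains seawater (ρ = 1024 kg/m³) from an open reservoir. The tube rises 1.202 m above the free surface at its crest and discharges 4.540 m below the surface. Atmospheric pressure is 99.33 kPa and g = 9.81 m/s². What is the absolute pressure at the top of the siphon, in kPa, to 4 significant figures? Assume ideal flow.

From the surface to the outlet (both open to atmosphere, surface at rest): v = √(2g·h_out) = √(2·9.81·4.540) = 9.438 m/s.
Continuity keeps v the same throughout the tube; from surface to crest, P_atm + 0 = P_top + ½ρv² + ρg·h_top.
P_top = 99330 − ½·1024·9.438² − 1024·9.81·1.202 = 41650 Pa.

P_top = 41.65 kPa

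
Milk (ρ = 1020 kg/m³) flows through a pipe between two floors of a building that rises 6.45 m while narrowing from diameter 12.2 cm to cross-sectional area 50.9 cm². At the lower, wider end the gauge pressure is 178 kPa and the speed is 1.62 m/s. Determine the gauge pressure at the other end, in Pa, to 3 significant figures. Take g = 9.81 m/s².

P₂ ≈ 108000 Pa

By continuity, v₂ = v₁·A₁/A₂ = 1.62·(117/50.9) = 3.72 m/s.
Applying Bernoulli between the two ends and solving for P₂: P₂ = P₁ + ½ρ(v₁² − v₂²) − ρgΔh.
P₂ = 178000 + ½·1020·(1.62² − 3.72²) − 1020·9.81·(+6.45) = 178000 + (-5720) − (64500) = 108000 Pa.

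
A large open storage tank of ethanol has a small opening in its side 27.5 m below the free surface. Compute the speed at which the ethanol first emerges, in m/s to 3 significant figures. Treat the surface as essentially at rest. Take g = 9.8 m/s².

The surface is effectively still and both ends are open, so ½v² = gh and v = √(2·9.8·27.5) = 23.2 m/s.

v ≈ 23.2 m/s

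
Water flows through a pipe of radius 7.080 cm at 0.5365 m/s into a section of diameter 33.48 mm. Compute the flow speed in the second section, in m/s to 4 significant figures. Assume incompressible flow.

By continuity, v₂ = v₁·A₁/A₂ = 0.5365·(157.5/8.804) = 9.597 m/s.

v₂ ≈ 9.597 m/s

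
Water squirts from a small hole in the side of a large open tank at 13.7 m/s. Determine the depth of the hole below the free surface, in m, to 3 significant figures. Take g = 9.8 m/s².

Inverting v = √(2gh) gives h = v² / 2g.
h = 13.7²/(2·9.8) = 188/19.60 = 9.58 m.

h = 9.58 m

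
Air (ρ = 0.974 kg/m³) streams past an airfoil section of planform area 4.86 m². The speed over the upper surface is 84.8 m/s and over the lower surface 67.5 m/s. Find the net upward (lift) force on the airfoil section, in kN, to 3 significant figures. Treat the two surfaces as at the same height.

F ≈ 6.24 kN

With equal heights on the two surfaces, Bernoulli gives P_lower − P_upper = ½ρ(v_upper² − v_lower²).
ΔP = ½·0.974·(84.8² − 67.5²) = 1280 Pa.
Lift = ΔP · A = 1280 × 4.86 = 6240 N.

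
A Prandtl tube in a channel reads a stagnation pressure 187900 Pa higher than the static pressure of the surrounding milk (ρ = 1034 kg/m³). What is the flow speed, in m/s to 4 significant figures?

At the stagnation point the flow is brought to rest, so Bernoulli gives P_stag − P_static = ½ρv².
v = √(2ΔP/ρ) = √(2·187900/1034) = 19.06 m/s.

v ≈ 19.06 m/s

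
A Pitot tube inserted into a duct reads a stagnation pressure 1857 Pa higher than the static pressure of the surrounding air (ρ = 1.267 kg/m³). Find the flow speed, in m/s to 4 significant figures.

The dynamic pressure equals the rise in static pressure at the stagnation point: ΔP = ½ρv².
v = √(2ΔP/ρ) = √(2·1857/1.267) = 54.14 m/s.

v = 54.14 m/s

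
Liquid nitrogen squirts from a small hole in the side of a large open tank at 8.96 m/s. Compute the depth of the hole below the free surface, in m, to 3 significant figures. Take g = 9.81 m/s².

h = 4.09 m

For a small hole in a large open tank, ½v² = gh, giving h = v²/(2g).
h = 8.96²/(2·9.81) = 80.3/19.62 = 4.09 m.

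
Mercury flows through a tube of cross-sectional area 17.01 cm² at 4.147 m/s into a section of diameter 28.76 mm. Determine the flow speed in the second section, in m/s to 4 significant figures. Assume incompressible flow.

v₂ = 10.86 m/s

By continuity, v₂ = v₁·A₁/A₂ = 4.147·(17.01/6.496) = 10.86 m/s.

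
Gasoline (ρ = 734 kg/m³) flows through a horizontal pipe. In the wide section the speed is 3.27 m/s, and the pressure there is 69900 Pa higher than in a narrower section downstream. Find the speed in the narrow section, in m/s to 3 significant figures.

v₂ ≈ 14.2 m/s

With h₁ = h₂, rearranging Bernoulli gives v₂ = √(v₁² + 2ΔP/ρ).
v₂ = √(3.27² + 2·69900/734) = √(10.7 + 190) = 14.2 m/s.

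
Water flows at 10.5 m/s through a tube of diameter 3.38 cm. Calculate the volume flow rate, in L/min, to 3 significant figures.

Q = A·v = 0.000897 m² × 10.5 m/s = 0.00942 m³/s.
Converting: 0.00942 m³/s × 60000 = 565 L/min.

Q ≈ 565 L/min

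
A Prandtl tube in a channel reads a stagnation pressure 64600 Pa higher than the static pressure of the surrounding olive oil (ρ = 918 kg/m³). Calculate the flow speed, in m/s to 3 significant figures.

v = 11.9 m/s

Bernoulli between the free stream and the stagnation point: ½ρv² = P_stag − P_static.
v = √(2ΔP/ρ) = √(2·64600/918) = 11.9 m/s.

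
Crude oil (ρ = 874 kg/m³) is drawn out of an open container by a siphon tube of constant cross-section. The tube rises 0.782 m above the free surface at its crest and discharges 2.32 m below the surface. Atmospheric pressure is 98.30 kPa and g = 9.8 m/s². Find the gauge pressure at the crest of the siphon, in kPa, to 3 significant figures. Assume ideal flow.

P_gauge ≈ -26.6 kPa

Bernoulli surface→outlet gives ½v² = g·h_out, so v = √(2·9.8·2.32) = 6.74 m/s.
With constant cross-section the crest speed equals v; applying Bernoulli from the surface up to the crest, P_top = P_atm − ½ρv² − ρg·h_top.
P_top = 98300 − ½·874·6.74² − 874·9.8·0.782 = 71700 Pa. So P_gauge = P_top − P_atm = -26600 Pa.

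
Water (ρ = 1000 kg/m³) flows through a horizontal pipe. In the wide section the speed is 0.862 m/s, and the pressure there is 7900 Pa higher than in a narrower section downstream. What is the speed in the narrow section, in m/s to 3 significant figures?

With h₁ = h₂, rearranging Bernoulli gives v₂ = √(v₁² + 2ΔP/ρ).
v₂ = √(0.862² + 2·7900/1000) = √(0.743 + 15.8) = 4.07 m/s.

v₂ ≈ 4.07 m/s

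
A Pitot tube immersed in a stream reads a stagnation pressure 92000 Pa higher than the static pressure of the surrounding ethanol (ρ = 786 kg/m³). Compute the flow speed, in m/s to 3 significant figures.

Bernoulli between the free stream and the stagnation point: ½ρv² = P_stag − P_static.
v = √(2ΔP/ρ) = √(2·92000/786) = 15.3 m/s.

v ≈ 15.3 m/s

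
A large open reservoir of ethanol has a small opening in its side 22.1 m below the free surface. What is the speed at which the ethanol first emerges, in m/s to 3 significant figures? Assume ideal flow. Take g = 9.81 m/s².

20.8 m/s

Bernoulli from surface to hole (P equal, v_surface ≈ 0): v = √(2gh) = √(2×9.81×22.1) = 20.8 m/s.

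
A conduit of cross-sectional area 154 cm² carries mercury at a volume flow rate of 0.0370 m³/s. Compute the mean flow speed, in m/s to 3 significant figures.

v = 2.40 m/s

Q = 0.0370 m³/s = 0.0370 m³/s.
v = Q/A = 0.0370 / 0.0154 = 2.40 m/s.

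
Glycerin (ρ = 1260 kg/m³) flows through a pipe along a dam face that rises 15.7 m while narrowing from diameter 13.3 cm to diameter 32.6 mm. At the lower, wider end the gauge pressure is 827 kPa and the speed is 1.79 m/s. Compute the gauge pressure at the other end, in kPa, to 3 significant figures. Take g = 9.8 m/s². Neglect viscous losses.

By continuity, v₂ = v₁·A₁/A₂ = 1.79·(139/8.35) = 29.8 m/s.
Applying Bernoulli between the two ends and solving for P₂: P₂ = P₁ + ½ρ(v₁² − v₂²) − ρgΔh.
P₂ = 827000 + ½·1260·(1.79² − 29.8²) − 1260·9.8·(+15.7) = 827000 + (-557000) − (194000) = 75900 Pa.

75.9 kPa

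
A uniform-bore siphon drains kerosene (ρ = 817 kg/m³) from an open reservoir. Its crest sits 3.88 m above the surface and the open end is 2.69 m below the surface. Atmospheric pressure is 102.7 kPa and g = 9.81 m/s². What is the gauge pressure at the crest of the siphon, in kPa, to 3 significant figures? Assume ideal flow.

The outlet speed comes from Torricelli: v = √(2g·2.69) = 7.26 m/s.
With constant cross-section the crest speed equals v; applying Bernoulli from the surface up to the crest, P_top = P_atm − ½ρv² − ρg·h_top.
P_top = 102700 − ½·817·7.26² − 817·9.81·3.88 = 50000 Pa. So P_gauge = P_top − P_atm = -52700 Pa.

-52.7 kPa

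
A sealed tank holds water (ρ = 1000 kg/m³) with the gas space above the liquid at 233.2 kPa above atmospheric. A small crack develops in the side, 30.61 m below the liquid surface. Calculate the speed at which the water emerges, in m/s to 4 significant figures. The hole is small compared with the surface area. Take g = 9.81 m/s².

v ≈ 32.66 m/s

Take point 1 at the surface (v₁ ≈ 0) and point 2 at the hole (at atmospheric pressure). Bernoulli: P₁ + ρg h = P_atm + ½ρv₂².
With P₁ − P_atm = 233200 Pa, v₂ = √(2gh + 2ΔP/ρ) = √(2·9.81·30.61 + 2·233200/1000) = 32.66 m/s.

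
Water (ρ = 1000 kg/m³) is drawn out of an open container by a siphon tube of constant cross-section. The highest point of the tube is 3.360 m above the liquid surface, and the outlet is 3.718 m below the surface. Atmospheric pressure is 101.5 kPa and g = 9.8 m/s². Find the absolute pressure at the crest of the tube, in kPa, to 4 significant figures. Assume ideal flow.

P_top ≈ 32.14 kPa

The outlet speed comes from Torricelli: v = √(2g·3.718) = 8.537 m/s.
The bore is uniform, so the speed at the crest is the same v. Bernoulli surface→crest: P_atm = P_top + ½ρv² + ρg·h_top.
P_top = 101500 − ½·1000·8.537² − 1000·9.8·3.360 = 32140 Pa.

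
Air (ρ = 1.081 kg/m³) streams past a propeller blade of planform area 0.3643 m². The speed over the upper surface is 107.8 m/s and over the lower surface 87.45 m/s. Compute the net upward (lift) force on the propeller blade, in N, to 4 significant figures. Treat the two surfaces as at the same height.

F ≈ 782.4 N

The faster flow above has the lower pressure; Bernoulli (same height) gives ΔP = ½ρ(v_up² − v_low²).
ΔP = ½·1.081·(107.8² − 87.45²) = 2148 Pa.
Lift = ΔP · A = 2148 × 0.3643 = 782.4 N.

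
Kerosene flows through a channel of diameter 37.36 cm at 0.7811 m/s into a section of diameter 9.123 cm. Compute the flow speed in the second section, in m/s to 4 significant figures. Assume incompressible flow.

The volume flow rate is constant, so v₂ = (A₁/A₂)v₁ = (1096/65.37)·0.7811 = 13.10 m/s.

13.10 m/s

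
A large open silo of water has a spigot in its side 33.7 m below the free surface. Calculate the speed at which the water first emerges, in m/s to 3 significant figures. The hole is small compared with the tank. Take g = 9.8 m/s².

The surface is effectively still and both ends are open, so ½v² = gh and v = √(2·9.8·33.7) = 25.7 m/s.

v ≈ 25.7 m/s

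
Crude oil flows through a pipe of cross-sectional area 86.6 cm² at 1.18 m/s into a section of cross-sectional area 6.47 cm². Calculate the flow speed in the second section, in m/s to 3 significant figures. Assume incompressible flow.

Mass conservation (A₁v₁ = A₂v₂) gives v₂ = 1.18 × 86.6/6.47 = 15.8 m/s.

15.8 m/s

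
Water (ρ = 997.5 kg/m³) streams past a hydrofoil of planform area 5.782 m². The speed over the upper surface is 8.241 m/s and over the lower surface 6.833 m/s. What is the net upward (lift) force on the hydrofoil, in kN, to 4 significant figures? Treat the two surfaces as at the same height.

The faster flow above has the lower pressure; Bernoulli (same height) gives ΔP = ½ρ(v_up² − v_low²).
ΔP = ½·997.5·(8.241² − 6.833²) = 10590 Pa.
Lift = ΔP · A = 10590 × 5.782 = 61210 N.

F ≈ 61.21 kN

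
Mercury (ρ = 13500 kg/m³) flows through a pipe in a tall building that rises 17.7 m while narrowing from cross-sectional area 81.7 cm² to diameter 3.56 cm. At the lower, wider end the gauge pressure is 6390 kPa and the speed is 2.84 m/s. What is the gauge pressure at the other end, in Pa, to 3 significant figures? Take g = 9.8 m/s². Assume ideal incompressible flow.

P₂ = 435000 Pa

Continuity gives A₁v₁ = A₂v₂, so v₂ = (81.7 cm²)/(9.95 cm²) × 2.84 m/s = 23.3 m/s.
Energy conservation along the streamline gives P₂ = P₁ − ½ρ(v₂² − v₁²) − ρg(h₂ − h₁).
P₂ = 6390000 + ½·13500·(2.84² − 23.3²) − 13500·9.8·(+17.7) = 6390000 + (-3610000) − (2340000) = 435000 Pa.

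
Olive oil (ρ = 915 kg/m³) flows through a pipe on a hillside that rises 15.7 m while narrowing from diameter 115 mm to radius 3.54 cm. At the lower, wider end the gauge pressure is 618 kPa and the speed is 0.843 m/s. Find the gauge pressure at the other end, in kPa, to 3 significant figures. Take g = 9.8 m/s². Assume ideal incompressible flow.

Continuity gives A₁v₁ = A₂v₂, so v₂ = (104 cm²)/(39.4 cm²) × 0.843 m/s = 2.22 m/s.
Applying Bernoulli between the two ends and solving for P₂: P₂ = P₁ + ½ρ(v₁² − v₂²) − ρgΔh.
P₂ = 618000 + ½·915·(0.843² − 2.22²) − 915·9.8·(+15.7) = 618000 + (-1940) − (141000) = 475000 Pa.

P₂ ≈ 475 kPa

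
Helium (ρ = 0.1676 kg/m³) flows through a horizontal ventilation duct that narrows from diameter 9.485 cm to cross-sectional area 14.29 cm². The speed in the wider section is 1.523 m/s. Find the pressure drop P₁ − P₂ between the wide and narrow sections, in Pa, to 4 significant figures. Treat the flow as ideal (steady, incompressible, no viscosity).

ΔP = 4.558 Pa

By continuity, v₂ = v₁·A₁/A₂ = 1.523·(70.66/14.29) = 7.531 m/s.
The pipe is horizontal, so Bernoulli reduces to P₁ + ½ρv₁² = P₂ + ½ρv₂².
P₁ − P₂ = ½·0.1676·(7.531² − 1.523²) = ½·0.1676·54.39 = 4.558 Pa.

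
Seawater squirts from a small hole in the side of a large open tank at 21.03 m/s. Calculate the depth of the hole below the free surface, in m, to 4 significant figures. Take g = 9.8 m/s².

For a small hole in a large open tank, ½v² = gh, giving h = v²/(2g).
h = 21.03²/(2·9.8) = 442.3/19.60 = 22.56 m.

22.56 m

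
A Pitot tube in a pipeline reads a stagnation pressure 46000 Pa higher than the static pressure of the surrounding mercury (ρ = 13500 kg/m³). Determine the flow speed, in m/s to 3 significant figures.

Bernoulli between the free stream and the stagnation point: ½ρv² = P_stag − P_static.
v = √(2ΔP/ρ) = √(2·46000/13500) = 2.61 m/s.

v = 2.61 m/s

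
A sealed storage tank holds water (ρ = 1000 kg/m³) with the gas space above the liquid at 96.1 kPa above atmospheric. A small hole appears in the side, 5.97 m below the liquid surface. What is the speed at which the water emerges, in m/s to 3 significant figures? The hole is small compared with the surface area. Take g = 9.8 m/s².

17.6 m/s

Take point 1 at the surface (v₁ ≈ 0) and point 2 at the hole (at atmospheric pressure). Bernoulli: P₁ + ρg h = P_atm + ½ρv₂².
With P₁ − P_atm = 96100 Pa, v₂ = √(2gh + 2ΔP/ρ) = √(2·9.8·5.97 + 2·96100/1000) = 17.6 m/s.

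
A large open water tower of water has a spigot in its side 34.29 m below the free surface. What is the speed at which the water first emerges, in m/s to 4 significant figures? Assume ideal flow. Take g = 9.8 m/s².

v ≈ 25.92 m/s

With the surface at rest and both surface and jet at atmospheric pressure, Bernoulli gives ρg h = ½ρv², so v = √(2gh) = √(2·9.8·34.29) = 25.92 m/s.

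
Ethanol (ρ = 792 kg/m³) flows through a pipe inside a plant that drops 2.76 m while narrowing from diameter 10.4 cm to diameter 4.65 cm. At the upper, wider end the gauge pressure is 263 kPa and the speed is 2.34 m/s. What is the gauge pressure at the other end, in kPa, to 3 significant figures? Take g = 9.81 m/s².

P₂ ≈ 232 kPa

The volume flow rate is constant, so v₂ = (A₁/A₂)v₁ = (84.9/17.0)·2.34 = 11.7 m/s.
Bernoulli: P₁ + ½ρv₁² + ρg h₁ = P₂ + ½ρv₂² + ρg h₂, so P₂ = P₁ + ½ρ(v₁² − v₂²) − ρg(h₂ − h₁).
P₂ = 263000 + ½·792·(2.34² − 11.7²) − 792·9.81·(−2.76) = 263000 + (-52100) − (-21400) = 232000 Pa.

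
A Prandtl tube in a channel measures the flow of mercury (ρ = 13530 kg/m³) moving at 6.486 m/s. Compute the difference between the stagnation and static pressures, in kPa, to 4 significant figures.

At the stagnation point the flow is brought to rest, so Bernoulli gives P_stag − P_static = ½ρv².
ΔP = ½·13530·6.486² = 284600 Pa.

ΔP = 284.6 kPa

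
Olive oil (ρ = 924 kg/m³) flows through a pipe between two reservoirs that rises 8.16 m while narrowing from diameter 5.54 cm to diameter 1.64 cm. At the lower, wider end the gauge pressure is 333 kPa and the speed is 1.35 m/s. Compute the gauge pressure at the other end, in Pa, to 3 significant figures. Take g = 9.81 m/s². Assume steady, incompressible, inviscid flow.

The volume flow rate is constant, so v₂ = (A₁/A₂)v₁ = (24.1/2.11)·1.35 = 15.4 m/s.
Bernoulli: P₁ + ½ρv₁² + ρg h₁ = P₂ + ½ρv₂² + ρg h₂, so P₂ = P₁ + ½ρ(v₁² − v₂²) − ρg(h₂ − h₁).
P₂ = 333000 + ½·924·(1.35² − 15.4²) − 924·9.81·(+8.16) = 333000 + (-109000) − (74000) = 150000 Pa.

P₂ ≈ 150000 Pa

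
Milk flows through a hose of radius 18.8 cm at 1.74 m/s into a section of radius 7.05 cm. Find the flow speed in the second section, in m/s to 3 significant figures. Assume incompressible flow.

v₂ ≈ 12.4 m/s

Mass conservation (A₁v₁ = A₂v₂) gives v₂ = 1.74 × 1110/156 = 12.4 m/s.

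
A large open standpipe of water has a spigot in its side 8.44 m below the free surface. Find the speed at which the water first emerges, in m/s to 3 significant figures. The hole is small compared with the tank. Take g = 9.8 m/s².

With the surface at rest and both surface and jet at atmospheric pressure, Bernoulli gives ρg h = ½ρv², so v = √(2gh) = √(2·9.8·8.44) = 12.9 m/s.

v = 12.9 m/s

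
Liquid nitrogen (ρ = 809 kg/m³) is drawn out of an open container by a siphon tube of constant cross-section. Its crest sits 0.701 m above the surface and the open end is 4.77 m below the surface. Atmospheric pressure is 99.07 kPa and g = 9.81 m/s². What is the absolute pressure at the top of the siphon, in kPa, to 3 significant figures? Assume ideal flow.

P_top ≈ 55.7 kPa

The outlet speed comes from Torricelli: v = √(2g·4.77) = 9.67 m/s.
The bore is uniform, so the speed at the crest is the same v. Bernoulli surface→crest: P_atm = P_top + ½ρv² + ρg·h_top.
P_top = 99070 − ½·809·9.67² − 809·9.81·0.701 = 55700 Pa.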